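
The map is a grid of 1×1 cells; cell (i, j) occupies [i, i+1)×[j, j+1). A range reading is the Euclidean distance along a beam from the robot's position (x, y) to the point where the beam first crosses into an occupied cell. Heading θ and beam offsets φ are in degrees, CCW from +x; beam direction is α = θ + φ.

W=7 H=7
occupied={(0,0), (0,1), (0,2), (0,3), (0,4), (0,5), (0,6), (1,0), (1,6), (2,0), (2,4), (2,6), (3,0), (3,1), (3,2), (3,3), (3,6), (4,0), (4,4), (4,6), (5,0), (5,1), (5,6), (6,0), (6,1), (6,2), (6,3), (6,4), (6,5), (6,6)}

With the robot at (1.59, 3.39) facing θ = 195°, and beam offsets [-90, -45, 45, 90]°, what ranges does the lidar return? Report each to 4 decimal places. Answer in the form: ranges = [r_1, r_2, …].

beam 1: φ=-90°, α=105°
  cosα=-0.2588 sinα=0.9659 | (1,3) | tMaxX 2.2796 tMaxY 0.6315 | tΔX 3.8637 tΔY 1.0353
    t=0.6315 [y] (1,4)
    t=1.6668 [y] (1,5)
    t=2.2796 [x] (0,5) — stop
  → r_1 = 2.2796
beam 2: φ=-45°, α=150°
  cosα=-0.8660 sinα=0.5000 | (1,3) | tMaxX 0.6813 tMaxY 1.2200 | tΔX 1.1547 tΔY 2.0000
    t=0.6813 [x] (0,3) — stop
  → r_2 = 0.6813
beam 3: φ=45°, α=240°
  cosα=-0.5000 sinα=-0.8660 | (1,3) | tMaxX 1.1800 tMaxY 0.4503 | tΔX 2.0000 tΔY 1.1547
    t=0.4503 [y] (1,2)
    t=1.1800 [x] (0,2) — stop
  → r_3 = 1.1800
beam 4: φ=90°, α=285°
  cosα=0.2588 sinα=-0.9659 | (1,3) | tMaxX 1.5841 tMaxY 0.4038 | tΔX 3.8637 tΔY 1.0353
    t=0.4038 [y] (1,2)
    t=1.4390 [y] (1,1)
    t=1.5841 [x] (2,1)
    t=2.4743 [y] (2,0) — stop
  → r_4 = 2.4743

ranges = [2.2796, 0.6813, 1.1800, 2.4743]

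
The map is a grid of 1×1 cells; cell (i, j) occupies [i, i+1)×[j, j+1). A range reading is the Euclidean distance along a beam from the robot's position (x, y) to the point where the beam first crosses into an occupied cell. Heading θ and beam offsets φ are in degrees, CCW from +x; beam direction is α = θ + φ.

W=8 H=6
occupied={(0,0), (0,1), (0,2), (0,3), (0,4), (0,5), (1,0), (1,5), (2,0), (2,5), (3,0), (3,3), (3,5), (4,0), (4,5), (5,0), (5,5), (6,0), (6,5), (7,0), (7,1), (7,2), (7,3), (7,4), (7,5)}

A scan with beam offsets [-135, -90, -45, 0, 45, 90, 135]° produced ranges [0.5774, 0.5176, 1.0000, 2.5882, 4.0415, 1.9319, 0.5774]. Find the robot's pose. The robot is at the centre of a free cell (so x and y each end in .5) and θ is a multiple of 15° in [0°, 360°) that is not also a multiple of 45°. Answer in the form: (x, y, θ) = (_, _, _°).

(x, y, θ) = (6.5, 4.5, 195°)

Enumerate (i+0.5, j+0.5, θ) over the 23 free cells and 16 admissible headings. For each, cast all 7 beams and compare to the given ranges.
  (4.5, 1.5, 60°): beam 1 = 0.5176 ≠ 0.5774 ✗
  (4.5, 4.5, 195°): beam 4 = 3.6235 ≠ 2.5882 ✗
  (3.5, 2.5, 30°): beam 1 = 1.5529 ≠ 0.5774 ✗
  …
  (6.5, 4.5, 195°): r_1=0.5774, r_2=0.5176, r_3=1.0000, r_4=2.5882, r_5=4.0415, r_6=1.9319, r_7=0.5774 — all match ✓
Only this pose fits every beam.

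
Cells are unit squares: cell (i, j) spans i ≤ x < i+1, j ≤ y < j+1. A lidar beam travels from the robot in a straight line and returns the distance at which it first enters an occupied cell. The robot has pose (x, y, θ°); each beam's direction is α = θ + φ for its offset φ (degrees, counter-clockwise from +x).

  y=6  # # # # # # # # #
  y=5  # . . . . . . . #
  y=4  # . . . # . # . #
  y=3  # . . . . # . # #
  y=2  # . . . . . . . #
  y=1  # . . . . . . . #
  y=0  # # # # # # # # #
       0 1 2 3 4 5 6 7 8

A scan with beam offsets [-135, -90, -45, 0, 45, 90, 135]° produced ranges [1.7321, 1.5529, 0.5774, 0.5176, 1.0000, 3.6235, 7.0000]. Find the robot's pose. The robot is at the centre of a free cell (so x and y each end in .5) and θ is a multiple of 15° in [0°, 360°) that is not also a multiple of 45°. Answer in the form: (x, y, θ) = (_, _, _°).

Candidates: 31 free-cell centres × 16 headings = 496 poses. Raycast each; keep the one whose scan matches to 4 dp.
  (6.5, 1.5, 150°): beam 1 = 1.5529 ≠ 1.7321 ✗
  (1.5, 1.5, 105°): beam 1 = 1.0000 ≠ 1.7321 ✗
  (5.5, 4.5, 30°): beam 1 = 0.5176 ≠ 1.7321 ✗
  (4.5, 2.5, 150°): beam 1 = 2.5882 ≠ 1.7321 ✗
  …
  (1.5, 4.5, 195°): r_1=1.7321, r_2=1.5529, r_3=0.5774, r_4=0.5176, r_5=1.0000, r_6=3.6235, r_7=7.0000 — all match ✓
Only this pose fits every beam.

(x, y, θ) = (1.5, 4.5, 195°)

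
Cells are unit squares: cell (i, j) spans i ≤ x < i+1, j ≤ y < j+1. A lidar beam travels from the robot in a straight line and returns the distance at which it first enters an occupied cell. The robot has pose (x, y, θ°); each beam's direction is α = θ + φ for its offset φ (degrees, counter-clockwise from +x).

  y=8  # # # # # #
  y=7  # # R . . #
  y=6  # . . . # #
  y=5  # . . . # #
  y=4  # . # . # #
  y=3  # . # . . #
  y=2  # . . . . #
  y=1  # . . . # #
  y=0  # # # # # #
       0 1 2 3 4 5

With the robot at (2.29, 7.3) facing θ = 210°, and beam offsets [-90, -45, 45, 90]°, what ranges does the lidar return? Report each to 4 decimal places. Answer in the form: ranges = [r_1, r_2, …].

beam 1: φ=-90°, α=120°
  dir = (cos 120°, sin 120°) = (-0.5000, 0.8660); from cell (2,7)
  next x-line at t=0.5800, next y-line at t=0.8083; Δt_x=2.0000, Δt_y=1.1547
    x: enter (1,7) at t=0.5800 ← occupied
  → r_1 = 0.5800
beam 2: φ=-45°, α=165°
  dir = (cos 165°, sin 165°) = (-0.9659, 0.2588); from cell (2,7)
  next x-line at t=0.3002, next y-line at t=2.7046; Δt_x=1.0353, Δt_y=3.8637
    x: enter (1,7) at t=0.3002 ← occupied
  → r_2 = 0.3002
beam 3: φ=45°, α=255°
  dir = (cos 255°, sin 255°) = (-0.2588, -0.9659); from cell (2,7)
  next x-line at t=1.1205, next y-line at t=0.3106; Δt_x=3.8637, Δt_y=1.0353
    y: enter (2,6) at t=0.3106
    x: enter (1,6) at t=1.1205
    y: enter (1,5) at t=1.3459
    y: enter (1,4) at t=2.3811
    y: enter (1,3) at t=3.4164
    y: enter (1,2) at t=4.4517
    x: enter (0,2) at t=4.9842 ← occupied
  → r_3 = 4.9842
beam 4: φ=90°, α=300°
  dir = (cos 300°, sin 300°) = (0.5000, -0.8660); from cell (2,7)
  next x-line at t=1.4200, next y-line at t=0.3464; Δt_x=2.0000, Δt_y=1.1547
    y: enter (2,6) at t=0.3464
    x: enter (3,6) at t=1.4200
    y: enter (3,5) at t=1.5011
    y: enter (3,4) at t=2.6558
    x: enter (4,4) at t=3.4200 ← occupied
  → r_4 = 3.4200

ranges = [0.5800, 0.3002, 4.9842, 3.4200]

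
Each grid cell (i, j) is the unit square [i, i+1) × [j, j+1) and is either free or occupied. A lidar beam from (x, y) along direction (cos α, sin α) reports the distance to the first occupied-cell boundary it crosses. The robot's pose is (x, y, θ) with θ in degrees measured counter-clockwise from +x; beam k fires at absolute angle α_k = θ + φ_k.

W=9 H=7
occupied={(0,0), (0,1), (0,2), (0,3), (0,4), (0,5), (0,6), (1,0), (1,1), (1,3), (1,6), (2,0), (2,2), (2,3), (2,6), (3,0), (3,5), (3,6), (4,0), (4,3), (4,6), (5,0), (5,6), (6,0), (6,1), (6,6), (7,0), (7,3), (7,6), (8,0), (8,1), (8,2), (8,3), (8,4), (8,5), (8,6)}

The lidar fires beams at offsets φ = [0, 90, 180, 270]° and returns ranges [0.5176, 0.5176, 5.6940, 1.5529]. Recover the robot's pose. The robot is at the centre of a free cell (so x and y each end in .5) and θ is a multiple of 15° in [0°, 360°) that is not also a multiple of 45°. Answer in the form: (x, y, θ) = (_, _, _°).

The pose lattice has 27·16 = 432 candidates. Test each by forward raycasting.
  (7.5, 1.5, 30°): beam 1 = 0.5774 ≠ 0.5176 ✗
  (6.5, 5.5, 165°): beam 1 = 1.9319 ≠ 0.5176 ✗
  (7.5, 1.5, 60°): beam 1 = 1.0000 ≠ 0.5176 ✗
  (7.5, 4.5, 255°): beam 3 = 1.5529 ≠ 5.6940 ✗
  …
  (7.5, 2.5, 15°): r_1=0.5176, r_2=0.5176, r_3=5.6940, r_4=1.5529 — all match ✓
Unique over the lattice → pose = (7.5, 2.5, 15°).

(x, y, θ) = (7.5, 2.5, 15°)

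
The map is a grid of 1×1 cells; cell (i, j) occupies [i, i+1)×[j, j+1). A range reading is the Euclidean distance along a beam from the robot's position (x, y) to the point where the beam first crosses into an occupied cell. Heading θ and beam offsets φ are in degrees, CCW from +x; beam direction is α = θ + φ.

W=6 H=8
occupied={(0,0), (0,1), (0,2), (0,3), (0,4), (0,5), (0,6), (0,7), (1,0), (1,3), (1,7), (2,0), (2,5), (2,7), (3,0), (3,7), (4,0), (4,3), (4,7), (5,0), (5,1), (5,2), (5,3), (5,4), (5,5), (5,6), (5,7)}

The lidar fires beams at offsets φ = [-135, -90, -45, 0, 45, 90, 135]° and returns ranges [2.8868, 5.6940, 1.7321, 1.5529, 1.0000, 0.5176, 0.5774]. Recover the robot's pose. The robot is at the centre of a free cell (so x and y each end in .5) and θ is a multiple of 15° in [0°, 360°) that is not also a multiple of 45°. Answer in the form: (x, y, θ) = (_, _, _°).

The pose lattice has 21·16 = 336 candidates. Test each by forward raycasting.
  (4.5, 5.5, 105°): beam 1 = 0.5774 ≠ 2.8868 ✗
  (2.5, 2.5, 120°): beam 1 = 2.5882 ≠ 2.8868 ✗
  (3.5, 2.5, 210°): beam 1 = 4.6587 ≠ 2.8868 ✗
  (3.5, 6.5, 15°): beam 1 = 1.0000 ≠ 2.8868 ✗
  …
  (2.5, 1.5, 165°): r_1=2.8868, r_2=5.6940, r_3=1.7321, r_4=1.5529, r_5=1.0000, r_6=0.5176, r_7=0.5774 — all match ✓
Unique over the lattice → pose = (2.5, 1.5, 165°).

(x, y, θ) = (2.5, 1.5, 165°)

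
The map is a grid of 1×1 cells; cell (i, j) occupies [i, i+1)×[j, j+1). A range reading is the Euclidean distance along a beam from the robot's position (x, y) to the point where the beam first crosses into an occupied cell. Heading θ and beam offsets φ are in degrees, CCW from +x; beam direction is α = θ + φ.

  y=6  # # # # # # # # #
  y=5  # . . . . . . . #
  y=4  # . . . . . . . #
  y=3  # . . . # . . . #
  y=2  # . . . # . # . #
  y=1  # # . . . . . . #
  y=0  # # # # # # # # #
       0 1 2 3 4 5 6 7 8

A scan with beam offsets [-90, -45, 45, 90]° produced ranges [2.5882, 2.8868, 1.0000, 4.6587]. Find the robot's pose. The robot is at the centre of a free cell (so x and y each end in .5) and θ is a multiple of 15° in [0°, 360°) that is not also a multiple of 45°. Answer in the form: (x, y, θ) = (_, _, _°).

Candidates: 31 free-cell centres × 16 headings = 496 poses. Raycast each; keep the one whose scan matches to 4 dp.
  (1.5, 5.5, 60°): beam 1 = 3.0000 ≠ 2.5882 ✗
  (5.5, 1.5, 120°): beam 1 = 1.0000 ≠ 2.5882 ✗
  (3.5, 1.5, 285°): beam 1 = 1.5529 ≠ 2.5882 ✗
  (4.5, 5.5, 105°): beam 1 = 1.9319 ≠ 2.5882 ✗
  …
  (3.5, 4.5, 255°): r_1=2.5882, r_2=2.8868, r_3=1.0000, r_4=4.6587 — all match ✓
Unique over the lattice → pose = (3.5, 4.5, 255°).

(x, y, θ) = (3.5, 4.5, 255°)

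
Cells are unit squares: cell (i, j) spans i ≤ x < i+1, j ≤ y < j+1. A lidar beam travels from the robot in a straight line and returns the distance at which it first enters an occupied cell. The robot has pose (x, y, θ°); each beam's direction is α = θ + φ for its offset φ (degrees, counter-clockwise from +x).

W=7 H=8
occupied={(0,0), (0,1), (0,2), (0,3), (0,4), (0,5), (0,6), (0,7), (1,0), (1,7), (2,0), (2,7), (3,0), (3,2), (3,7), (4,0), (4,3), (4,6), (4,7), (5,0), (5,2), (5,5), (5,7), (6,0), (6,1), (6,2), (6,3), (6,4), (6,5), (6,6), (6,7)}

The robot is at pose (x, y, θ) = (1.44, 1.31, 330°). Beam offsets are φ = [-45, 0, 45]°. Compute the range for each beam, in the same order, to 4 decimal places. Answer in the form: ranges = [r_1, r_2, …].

ranges = [0.3209, 0.6200, 3.6856]

beam 1: φ=-45°, α=285°
  direction (0.2588, -0.9659); cell (1,1); t to first gridline: x 2.1637, y 0.3209 (then +3.8637 / +1.0353)
    (1,0) via y @ 0.3209  # hit
  → r_1 = 0.3209
beam 2: φ=0°, α=330°
  direction (0.8660, -0.5000); cell (1,1); t to first gridline: x 0.6466, y 0.6200 (then +1.1547 / +2.0000)
    (1,0) via y @ 0.6200  # hit
  → r_2 = 0.6200
beam 3: φ=45°, α=15°
  direction (0.9659, 0.2588); cell (1,1); t to first gridline: x 0.5798, y 2.6660 (then +1.0353 / +3.8637)
    (2,1) via x @ 0.5798
    (3,1) via x @ 1.6150
    (4,1) via x @ 2.6503
    (4,2) via y @ 2.6660
    (5,2) via x @ 3.6856  # hit
  → r_3 = 3.6856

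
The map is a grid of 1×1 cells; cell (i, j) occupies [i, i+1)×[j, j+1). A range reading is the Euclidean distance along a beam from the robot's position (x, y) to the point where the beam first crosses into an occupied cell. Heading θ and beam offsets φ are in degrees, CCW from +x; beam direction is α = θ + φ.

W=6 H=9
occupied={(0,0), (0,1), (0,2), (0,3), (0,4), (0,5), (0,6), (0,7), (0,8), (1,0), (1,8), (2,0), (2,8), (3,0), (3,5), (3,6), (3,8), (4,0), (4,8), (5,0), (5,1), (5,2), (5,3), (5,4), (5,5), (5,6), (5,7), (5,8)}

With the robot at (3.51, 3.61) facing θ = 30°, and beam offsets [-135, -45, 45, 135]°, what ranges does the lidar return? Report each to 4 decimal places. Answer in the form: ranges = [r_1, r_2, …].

beam 1: φ=-135°, α=255°
  direction (-0.2588, -0.9659); cell (3,3); t to first gridline: x 1.9705, y 0.6315 (then +3.8637 / +1.0353)
    (3,2) via y @ 0.6315
    (3,1) via y @ 1.6668
    (2,1) via x @ 1.9705
    (2,0) via y @ 2.7021  # hit
  → r_1 = 2.7021
beam 2: φ=-45°, α=345°
  direction (0.9659, -0.2588); cell (3,3); t to first gridline: x 0.5073, y 2.3569 (then +1.0353 / +3.8637)
    (4,3) via x @ 0.5073
    (5,3) via x @ 1.5426  # hit
  → r_2 = 1.5426
beam 3: φ=45°, α=75°
  direction (0.2588, 0.9659); cell (3,3); t to first gridline: x 1.8932, y 0.4038 (then +3.8637 / +1.0353)
    (3,4) via y @ 0.4038
    (3,5) via y @ 1.4390  # hit
  → r_3 = 1.4390
beam 4: φ=135°, α=165°
  direction (-0.9659, 0.2588); cell (3,3); t to first gridline: x 0.5280, y 1.5068 (then +1.0353 / +3.8637)
    (2,3) via x @ 0.5280
    (2,4) via y @ 1.5068
    (1,4) via x @ 1.5633
    (0,4) via x @ 2.5985  # hit
  → r_4 = 2.5985

ranges = [2.7021, 1.5426, 1.4390, 2.5985]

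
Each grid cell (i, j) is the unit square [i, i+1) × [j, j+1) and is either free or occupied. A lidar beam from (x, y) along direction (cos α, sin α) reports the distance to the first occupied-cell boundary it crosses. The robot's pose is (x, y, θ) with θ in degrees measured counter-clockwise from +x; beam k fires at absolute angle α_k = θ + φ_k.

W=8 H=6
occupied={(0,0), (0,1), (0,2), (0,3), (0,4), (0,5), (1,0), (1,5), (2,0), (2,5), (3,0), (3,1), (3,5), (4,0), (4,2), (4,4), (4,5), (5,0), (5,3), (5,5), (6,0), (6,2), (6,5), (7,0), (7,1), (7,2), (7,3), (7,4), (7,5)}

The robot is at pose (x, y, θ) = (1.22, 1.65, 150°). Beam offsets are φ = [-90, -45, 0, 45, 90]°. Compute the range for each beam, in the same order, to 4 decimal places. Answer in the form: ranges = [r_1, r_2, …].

ranges = [3.8682, 0.8500, 0.2540, 0.2278, 0.4400]

beam 1: φ=-90°, α=60°
  d=(0.5000,0.8660)  start (1,1)  tX=1.5600 tY=0.4041  stride 1/|dx|=2.0000 1/|dy|=1.1547
    cross y-line → (1,2), t=0.4041
    cross y-line → (1,3), t=1.5588
    cross x-line → (2,3), t=1.5600
    cross y-line → (2,4), t=2.7135
    cross x-line → (3,4), t=3.5600
    cross y-line → (3,5), t=3.8682 (wall)
  → r_1 = 3.8682
beam 2: φ=-45°, α=105°
  d=(-0.2588,0.9659)  start (1,1)  tX=0.8500 tY=0.3623  stride 1/|dx|=3.8637 1/|dy|=1.0353
    cross y-line → (1,2), t=0.3623
    cross x-line → (0,2), t=0.8500 (wall)
  → r_2 = 0.8500
beam 3: φ=0°, α=150°
  d=(-0.8660,0.5000)  start (1,1)  tX=0.2540 tY=0.7000  stride 1/|dx|=1.1547 1/|dy|=2.0000
    cross x-line → (0,1), t=0.2540 (wall)
  → r_3 = 0.2540
beam 4: φ=45°, α=195°
  d=(-0.9659,-0.2588)  start (1,1)  tX=0.2278 tY=2.5114  stride 1/|dx|=1.0353 1/|dy|=3.8637
    cross x-line → (0,1), t=0.2278 (wall)
  → r_4 = 0.2278
beam 5: φ=90°, α=240°
  d=(-0.5000,-0.8660)  start (1,1)  tX=0.4400 tY=0.7506  stride 1/|dx|=2.0000 1/|dy|=1.1547
    cross x-line → (0,1), t=0.4400 (wall)
  → r_5 = 0.4400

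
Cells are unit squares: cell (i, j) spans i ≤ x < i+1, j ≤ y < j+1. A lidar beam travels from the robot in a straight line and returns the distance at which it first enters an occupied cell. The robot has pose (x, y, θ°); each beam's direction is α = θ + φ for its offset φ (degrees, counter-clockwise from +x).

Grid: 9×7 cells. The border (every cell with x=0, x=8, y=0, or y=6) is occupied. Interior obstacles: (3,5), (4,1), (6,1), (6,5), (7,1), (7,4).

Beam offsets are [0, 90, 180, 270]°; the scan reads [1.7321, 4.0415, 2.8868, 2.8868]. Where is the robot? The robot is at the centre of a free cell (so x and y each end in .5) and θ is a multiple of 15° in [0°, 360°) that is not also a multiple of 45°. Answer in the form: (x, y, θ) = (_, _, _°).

(x, y, θ) = (4.5, 3.5, 120°)

The pose lattice has 29·16 = 464 candidates. Test each by forward raycasting.
  (3.5, 1.5, 150°): beam 1 = 2.8868 ≠ 1.7321 ✗
  (1.5, 3.5, 285°): beam 1 = 2.5882 ≠ 1.7321 ✗
  (4.5, 2.5, 255°): beam 1 = 0.5176 ≠ 1.7321 ✗
  …
  (4.5, 3.5, 120°): r_1=1.7321, r_2=4.0415, r_3=2.8868, r_4=2.8868 — all match ✓
Only this pose fits every beam.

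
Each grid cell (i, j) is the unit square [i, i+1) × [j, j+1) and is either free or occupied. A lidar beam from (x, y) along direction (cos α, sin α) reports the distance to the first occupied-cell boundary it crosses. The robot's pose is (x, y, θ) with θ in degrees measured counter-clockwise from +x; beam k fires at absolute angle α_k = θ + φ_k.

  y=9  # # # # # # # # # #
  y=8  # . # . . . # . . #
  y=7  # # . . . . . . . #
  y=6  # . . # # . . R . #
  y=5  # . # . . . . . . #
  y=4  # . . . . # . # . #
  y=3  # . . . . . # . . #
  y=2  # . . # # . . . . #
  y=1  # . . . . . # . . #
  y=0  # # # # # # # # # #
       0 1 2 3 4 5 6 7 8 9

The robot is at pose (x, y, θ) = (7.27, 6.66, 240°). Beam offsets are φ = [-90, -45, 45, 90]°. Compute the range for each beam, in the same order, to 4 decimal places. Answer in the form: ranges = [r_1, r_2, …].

ranges = [4.6800, 2.3501, 1.7186, 1.9976]

beam 1: φ=-90°, α=150°
  dir = (cos 150°, sin 150°) = (-0.8660, 0.5000); from cell (7,6)
  next x-line at t=0.3118, next y-line at t=0.6800; Δt_x=1.1547, Δt_y=2.0000
    x: enter (6,6) at t=0.3118
    y: enter (6,7) at t=0.6800
    x: enter (5,7) at t=1.4665
    x: enter (4,7) at t=2.6212
    y: enter (4,8) at t=2.6800
    x: enter (3,8) at t=3.7759
    y: enter (3,9) at t=4.6800 ← occupied
  → r_1 = 4.6800
beam 2: φ=-45°, α=195°
  dir = (cos 195°, sin 195°) = (-0.9659, -0.2588); from cell (7,6)
  next x-line at t=0.2795, next y-line at t=2.5500; Δt_x=1.0353, Δt_y=3.8637
    x: enter (6,6) at t=0.2795
    x: enter (5,6) at t=1.3148
    x: enter (4,6) at t=2.3501 ← occupied
  → r_2 = 2.3501
beam 3: φ=45°, α=285°
  dir = (cos 285°, sin 285°) = (0.2588, -0.9659); from cell (7,6)
  next x-line at t=2.8205, next y-line at t=0.6833; Δt_x=3.8637, Δt_y=1.0353
    y: enter (7,5) at t=0.6833
    y: enter (7,4) at t=1.7186 ← occupied
  → r_3 = 1.7186
beam 4: φ=90°, α=330°
  dir = (cos 330°, sin 330°) = (0.8660, -0.5000); from cell (7,6)
  next x-line at t=0.8429, next y-line at t=1.3200; Δt_x=1.1547, Δt_y=2.0000
    x: enter (8,6) at t=0.8429
    y: enter (8,5) at t=1.3200
    x: enter (9,5) at t=1.9976 ← occupied
  → r_4 = 1.9976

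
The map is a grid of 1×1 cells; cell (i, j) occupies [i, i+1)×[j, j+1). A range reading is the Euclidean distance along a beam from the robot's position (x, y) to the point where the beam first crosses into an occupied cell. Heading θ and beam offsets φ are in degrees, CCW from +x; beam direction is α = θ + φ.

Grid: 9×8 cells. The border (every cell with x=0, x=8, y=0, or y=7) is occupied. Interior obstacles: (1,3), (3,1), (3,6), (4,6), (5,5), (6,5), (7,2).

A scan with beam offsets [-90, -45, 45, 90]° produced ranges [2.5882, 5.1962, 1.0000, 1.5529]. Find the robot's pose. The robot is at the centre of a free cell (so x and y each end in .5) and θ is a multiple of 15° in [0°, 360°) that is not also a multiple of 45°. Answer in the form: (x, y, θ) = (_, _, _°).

Enumerate (i+0.5, j+0.5, θ) over the 35 free cells and 16 admissible headings. For each, cast all 4 beams and compare to the given ranges.
  (2.5, 1.5, 120°): beam 1 = 0.5774 ≠ 2.5882 ✗
  (7.5, 5.5, 60°): beam 1 = 0.5774 ≠ 2.5882 ✗
  (1.5, 1.5, 330°): beam 1 = 0.5774 ≠ 2.5882 ✗
  …
  (4.5, 2.5, 165°): r_1=2.5882, r_2=5.1962, r_3=1.0000, r_4=1.5529 — all match ✓
Unique over the lattice → pose = (4.5, 2.5, 165°).

(x, y, θ) = (4.5, 2.5, 165°)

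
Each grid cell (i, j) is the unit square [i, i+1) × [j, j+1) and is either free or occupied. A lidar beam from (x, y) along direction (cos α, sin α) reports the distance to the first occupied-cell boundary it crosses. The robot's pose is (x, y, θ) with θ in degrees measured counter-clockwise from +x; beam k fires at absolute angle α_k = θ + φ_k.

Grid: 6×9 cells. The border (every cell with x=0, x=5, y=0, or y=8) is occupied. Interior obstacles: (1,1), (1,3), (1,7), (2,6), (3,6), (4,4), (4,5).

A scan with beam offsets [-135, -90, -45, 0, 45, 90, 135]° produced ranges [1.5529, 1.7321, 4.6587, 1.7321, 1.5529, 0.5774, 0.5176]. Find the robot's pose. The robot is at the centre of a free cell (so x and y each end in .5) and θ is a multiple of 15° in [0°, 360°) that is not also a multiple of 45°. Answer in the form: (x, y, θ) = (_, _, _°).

(x, y, θ) = (2.5, 5.5, 330°)

Candidates: 21 free-cell centres × 16 headings = 336 poses. Raycast each; keep the one whose scan matches to 4 dp.
  (3.5, 7.5, 75°): beam 1 = 0.5774 ≠ 1.5529 ✗
  (3.5, 4.5, 150°): beam 1 = 0.5176 ≠ 1.5529 ✗
  (1.5, 5.5, 75°): beam 1 = 5.1962 ≠ 1.5529 ✗
  (4.5, 6.5, 105°): beam 1 = 0.5774 ≠ 1.5529 ✗
  …
  (2.5, 5.5, 330°): r_1=1.5529, r_2=1.7321, r_3=4.6587, r_4=1.7321, r_5=1.5529, r_6=0.5774, r_7=0.5176 — all match ✓
No second candidate reproduces the full scan.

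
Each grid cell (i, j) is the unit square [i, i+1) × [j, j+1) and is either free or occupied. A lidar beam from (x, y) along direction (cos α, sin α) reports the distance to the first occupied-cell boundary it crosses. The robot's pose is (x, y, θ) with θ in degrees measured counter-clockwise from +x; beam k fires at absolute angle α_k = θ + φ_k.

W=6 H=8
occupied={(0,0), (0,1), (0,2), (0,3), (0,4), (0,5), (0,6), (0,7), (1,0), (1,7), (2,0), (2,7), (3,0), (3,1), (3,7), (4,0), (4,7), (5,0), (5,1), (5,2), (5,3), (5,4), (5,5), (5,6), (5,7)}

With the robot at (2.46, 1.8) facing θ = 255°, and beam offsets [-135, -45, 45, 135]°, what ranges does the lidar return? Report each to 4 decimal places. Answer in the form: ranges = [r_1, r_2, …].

ranges = [2.9200, 1.6000, 0.9238, 2.9329]

beam 1: φ=-135°, α=120°
  dir = (cos 120°, sin 120°) = (-0.5000, 0.8660); from cell (2,1)
  next x-line at t=0.9200, next y-line at t=0.2309; Δt_x=2.0000, Δt_y=1.1547
    y: enter (2,2) at t=0.2309
    x: enter (1,2) at t=0.9200
    y: enter (1,3) at t=1.3856
    y: enter (1,4) at t=2.5403
    x: enter (0,4) at t=2.9200 ← occupied
  → r_1 = 2.9200
beam 2: φ=-45°, α=210°
  dir = (cos 210°, sin 210°) = (-0.8660, -0.5000); from cell (2,1)
  next x-line at t=0.5312, next y-line at t=1.6000; Δt_x=1.1547, Δt_y=2.0000
    x: enter (1,1) at t=0.5312
    y: enter (1,0) at t=1.6000 ← occupied
  → r_2 = 1.6000
beam 3: φ=45°, α=300°
  dir = (cos 300°, sin 300°) = (0.5000, -0.8660); from cell (2,1)
  next x-line at t=1.0800, next y-line at t=0.9238; Δt_x=2.0000, Δt_y=1.1547
    y: enter (2,0) at t=0.9238 ← occupied
  → r_3 = 0.9238
beam 4: φ=135°, α=30°
  dir = (cos 30°, sin 30°) = (0.8660, 0.5000); from cell (2,1)
  next x-line at t=0.6235, next y-line at t=0.4000; Δt_x=1.1547, Δt_y=2.0000
    y: enter (2,2) at t=0.4000
    x: enter (3,2) at t=0.6235
    x: enter (4,2) at t=1.7782
    y: enter (4,3) at t=2.4000
    x: enter (5,3) at t=2.9329 ← occupied
  → r_4 = 2.9329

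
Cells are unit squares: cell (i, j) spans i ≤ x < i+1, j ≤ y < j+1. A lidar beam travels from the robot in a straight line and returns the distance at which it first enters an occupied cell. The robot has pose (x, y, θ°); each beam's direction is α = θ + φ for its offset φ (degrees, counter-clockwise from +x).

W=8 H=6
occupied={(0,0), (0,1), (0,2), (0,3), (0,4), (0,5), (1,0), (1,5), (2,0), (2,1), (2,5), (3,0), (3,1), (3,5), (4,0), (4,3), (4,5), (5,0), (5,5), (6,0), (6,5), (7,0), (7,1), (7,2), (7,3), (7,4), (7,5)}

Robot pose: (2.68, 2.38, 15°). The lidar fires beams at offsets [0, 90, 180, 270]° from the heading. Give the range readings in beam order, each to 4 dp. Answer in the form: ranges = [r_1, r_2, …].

ranges = [2.3955, 2.7124, 1.7393, 0.3934]

beam 1: φ=0°, α=15°
  cosα=0.9659 sinα=0.2588 | (2,2) | tMaxX 0.3313 tMaxY 2.3955 | tΔX 1.0353 tΔY 3.8637
    t=0.3313 [x] (3,2)
    t=1.3666 [x] (4,2)
    t=2.3955 [y] (4,3) — stop
  → r_1 = 2.3955
beam 2: φ=90°, α=105°
  cosα=-0.2588 sinα=0.9659 | (2,2) | tMaxX 2.6273 tMaxY 0.6419 | tΔX 3.8637 tΔY 1.0353
    t=0.6419 [y] (2,3)
    t=1.6771 [y] (2,4)
    t=2.6273 [x] (1,4)
    t=2.7124 [y] (1,5) — stop
  → r_2 = 2.7124
beam 3: φ=180°, α=195°
  cosα=-0.9659 sinα=-0.2588 | (2,2) | tMaxX 0.7040 tMaxY 1.4682 | tΔX 1.0353 tΔY 3.8637
    t=0.7040 [x] (1,2)
    t=1.4682 [y] (1,1)
    t=1.7393 [x] (0,1) — stop
  → r_3 = 1.7393
beam 4: φ=270°, α=285°
  cosα=0.2588 sinα=-0.9659 | (2,2) | tMaxX 1.2364 tMaxY 0.3934 | tΔX 3.8637 tΔY 1.0353
    t=0.3934 [y] (2,1) — stop
  → r_4 = 0.3934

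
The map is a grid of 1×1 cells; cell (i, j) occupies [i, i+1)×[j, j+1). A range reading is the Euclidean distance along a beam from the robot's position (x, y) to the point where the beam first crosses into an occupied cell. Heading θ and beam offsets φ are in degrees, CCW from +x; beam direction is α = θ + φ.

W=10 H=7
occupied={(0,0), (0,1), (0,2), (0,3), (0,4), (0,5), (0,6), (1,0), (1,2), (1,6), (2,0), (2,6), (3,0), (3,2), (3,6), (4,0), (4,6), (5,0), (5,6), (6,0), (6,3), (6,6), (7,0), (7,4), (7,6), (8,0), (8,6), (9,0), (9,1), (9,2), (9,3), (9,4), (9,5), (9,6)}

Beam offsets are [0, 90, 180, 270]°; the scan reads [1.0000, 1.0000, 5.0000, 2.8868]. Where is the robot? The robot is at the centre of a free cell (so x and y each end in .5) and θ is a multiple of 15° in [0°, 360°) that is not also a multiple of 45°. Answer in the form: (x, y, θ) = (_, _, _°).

(x, y, θ) = (2.5, 3.5, 210°)

Candidates: 36 free-cell centres × 16 headings = 576 poses. Raycast each; keep the one whose scan matches to 4 dp.
  (2.5, 2.5, 60°): beam 1 = 4.0415 ≠ 1.0000 ✗
  (1.5, 3.5, 165°): beam 1 = 0.5176 ≠ 1.0000 ✗
  (8.5, 1.5, 210°): beam 2 = 0.5774 ≠ 1.0000 ✗
  (5.5, 3.5, 330°): beam 1 = 0.5774 ≠ 1.0000 ✗
  …
  (2.5, 3.5, 210°): r_1=1.0000, r_2=1.0000, r_3=5.0000, r_4=2.8868 — all match ✓
Unique over the lattice → pose = (2.5, 3.5, 210°).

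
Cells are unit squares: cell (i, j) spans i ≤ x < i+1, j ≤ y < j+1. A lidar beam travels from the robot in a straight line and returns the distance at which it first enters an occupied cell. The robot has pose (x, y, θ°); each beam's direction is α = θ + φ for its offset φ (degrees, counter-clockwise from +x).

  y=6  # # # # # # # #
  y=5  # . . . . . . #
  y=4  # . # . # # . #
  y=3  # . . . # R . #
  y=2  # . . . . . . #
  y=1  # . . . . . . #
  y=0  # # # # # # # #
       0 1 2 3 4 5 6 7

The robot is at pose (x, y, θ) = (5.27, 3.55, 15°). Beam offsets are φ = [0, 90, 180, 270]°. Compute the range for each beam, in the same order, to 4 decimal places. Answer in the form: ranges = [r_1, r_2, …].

ranges = [1.7910, 0.4659, 0.2795, 2.6400]

beam 1: φ=0°, α=15°
  dir = (cos 15°, sin 15°) = (0.9659, 0.2588); from cell (5,3)
  next x-line at t=0.7558, next y-line at t=1.7387; Δt_x=1.0353, Δt_y=3.8637
    x: enter (6,3) at t=0.7558
    y: enter (6,4) at t=1.7387
    x: enter (7,4) at t=1.7910 ← occupied
  → r_1 = 1.7910
beam 2: φ=90°, α=105°
  dir = (cos 105°, sin 105°) = (-0.2588, 0.9659); from cell (5,3)
  next x-line at t=1.0432, next y-line at t=0.4659; Δt_x=3.8637, Δt_y=1.0353
    y: enter (5,4) at t=0.4659 ← occupied
  → r_2 = 0.4659
beam 3: φ=180°, α=195°
  dir = (cos 195°, sin 195°) = (-0.9659, -0.2588); from cell (5,3)
  next x-line at t=0.2795, next y-line at t=2.1250; Δt_x=1.0353, Δt_y=3.8637
    x: enter (4,3) at t=0.2795 ← occupied
  → r_3 = 0.2795
beam 4: φ=270°, α=285°
  dir = (cos 285°, sin 285°) = (0.2588, -0.9659); from cell (5,3)
  next x-line at t=2.8205, next y-line at t=0.5694; Δt_x=3.8637, Δt_y=1.0353
    y: enter (5,2) at t=0.5694
    y: enter (5,1) at t=1.6047
    y: enter (5,0) at t=2.6400 ← occupied
  → r_4 = 2.6400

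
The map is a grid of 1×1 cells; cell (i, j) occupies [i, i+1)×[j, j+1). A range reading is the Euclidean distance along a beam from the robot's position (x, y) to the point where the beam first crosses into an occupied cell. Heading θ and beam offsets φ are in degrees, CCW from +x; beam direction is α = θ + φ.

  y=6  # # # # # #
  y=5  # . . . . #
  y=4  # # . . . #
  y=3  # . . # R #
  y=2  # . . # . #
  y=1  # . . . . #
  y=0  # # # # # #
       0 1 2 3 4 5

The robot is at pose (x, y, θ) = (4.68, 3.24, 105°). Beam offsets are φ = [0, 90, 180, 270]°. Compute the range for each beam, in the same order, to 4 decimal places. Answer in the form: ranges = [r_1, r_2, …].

ranges = [2.8574, 0.7040, 1.2364, 0.3313]

beam 1: φ=0°, α=105°
  dir = (cos 105°, sin 105°) = (-0.2588, 0.9659); from cell (4,3)
  next x-line at t=2.6273, next y-line at t=0.7868; Δt_x=3.8637, Δt_y=1.0353
    y: enter (4,4) at t=0.7868
    y: enter (4,5) at t=1.8221
    x: enter (3,5) at t=2.6273
    y: enter (3,6) at t=2.8574 ← occupied
  → r_1 = 2.8574
beam 2: φ=90°, α=195°
  dir = (cos 195°, sin 195°) = (-0.9659, -0.2588); from cell (4,3)
  next x-line at t=0.7040, next y-line at t=0.9273; Δt_x=1.0353, Δt_y=3.8637
    x: enter (3,3) at t=0.7040 ← occupied
  → r_2 = 0.7040
beam 3: φ=180°, α=285°
  dir = (cos 285°, sin 285°) = (0.2588, -0.9659); from cell (4,3)
  next x-line at t=1.2364, next y-line at t=0.2485; Δt_x=3.8637, Δt_y=1.0353
    y: enter (4,2) at t=0.2485
    x: enter (5,2) at t=1.2364 ← occupied
  → r_3 = 1.2364
beam 4: φ=270°, α=15°
  dir = (cos 15°, sin 15°) = (0.9659, 0.2588); from cell (4,3)
  next x-line at t=0.3313, next y-line at t=2.9364; Δt_x=1.0353, Δt_y=3.8637
    x: enter (5,3) at t=0.3313 ← occupied
  → r_4 = 0.3313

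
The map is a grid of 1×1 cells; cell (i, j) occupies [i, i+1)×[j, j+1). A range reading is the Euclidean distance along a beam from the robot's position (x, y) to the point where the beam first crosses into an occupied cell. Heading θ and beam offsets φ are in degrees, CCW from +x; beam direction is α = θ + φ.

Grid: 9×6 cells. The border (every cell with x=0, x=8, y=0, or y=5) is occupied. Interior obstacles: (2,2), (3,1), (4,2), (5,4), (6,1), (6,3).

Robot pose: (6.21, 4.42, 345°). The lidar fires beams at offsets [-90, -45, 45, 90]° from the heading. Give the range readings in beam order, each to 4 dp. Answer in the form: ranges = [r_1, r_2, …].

beam 1: φ=-90°, α=255°
  cosα=-0.2588 sinα=-0.9659 | (6,4) | tMaxX 0.8114 tMaxY 0.4348 | tΔX 3.8637 tΔY 1.0353
    t=0.4348 [y] (6,3) — stop
  → r_1 = 0.4348
beam 2: φ=-45°, α=300°
  cosα=0.5000 sinα=-0.8660 | (6,4) | tMaxX 1.5800 tMaxY 0.4850 | tΔX 2.0000 tΔY 1.1547
    t=0.4850 [y] (6,3) — stop
  → r_2 = 0.4850
beam 3: φ=45°, α=30°
  cosα=0.8660 sinα=0.5000 | (6,4) | tMaxX 0.9122 tMaxY 1.1600 | tΔX 1.1547 tΔY 2.0000
    t=0.9122 [x] (7,4)
    t=1.1600 [y] (7,5) — stop
  → r_3 = 1.1600
beam 4: φ=90°, α=75°
  cosα=0.2588 sinα=0.9659 | (6,4) | tMaxX 3.0523 tMaxY 0.6005 | tΔX 3.8637 tΔY 1.0353
    t=0.6005 [y] (6,5) — stop
  → r_4 = 0.6005

ranges = [0.4348, 0.4850, 1.1600, 0.6005]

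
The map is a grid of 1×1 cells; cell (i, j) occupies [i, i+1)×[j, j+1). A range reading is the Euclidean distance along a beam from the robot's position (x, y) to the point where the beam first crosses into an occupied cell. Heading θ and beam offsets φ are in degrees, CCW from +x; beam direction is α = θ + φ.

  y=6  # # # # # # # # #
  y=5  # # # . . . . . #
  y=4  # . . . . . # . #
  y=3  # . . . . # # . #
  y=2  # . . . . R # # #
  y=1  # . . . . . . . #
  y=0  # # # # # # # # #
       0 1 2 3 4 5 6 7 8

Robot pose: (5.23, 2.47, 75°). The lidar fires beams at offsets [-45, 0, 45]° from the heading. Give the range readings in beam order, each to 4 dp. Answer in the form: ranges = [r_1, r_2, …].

ranges = [0.8891, 0.5487, 4.0761]

beam 1: φ=-45°, α=30°
  direction (0.8660, 0.5000); cell (5,2); t to first gridline: x 0.8891, y 1.0600 (then +1.1547 / +2.0000)
    (6,2) via x @ 0.8891  # hit
  → r_1 = 0.8891
beam 2: φ=0°, α=75°
  direction (0.2588, 0.9659); cell (5,2); t to first gridline: x 2.9751, y 0.5487 (then +3.8637 / +1.0353)
    (5,3) via y @ 0.5487  # hit
  → r_2 = 0.5487
beam 3: φ=45°, α=120°
  direction (-0.5000, 0.8660); cell (5,2); t to first gridline: x 0.4600, y 0.6120 (then +2.0000 / +1.1547)
    (4,2) via x @ 0.4600
    (4,3) via y @ 0.6120
    (4,4) via y @ 1.7667
    (3,4) via x @ 2.4600
    (3,5) via y @ 2.9214
    (3,6) via y @ 4.0761  # hit
  → r_3 = 4.0761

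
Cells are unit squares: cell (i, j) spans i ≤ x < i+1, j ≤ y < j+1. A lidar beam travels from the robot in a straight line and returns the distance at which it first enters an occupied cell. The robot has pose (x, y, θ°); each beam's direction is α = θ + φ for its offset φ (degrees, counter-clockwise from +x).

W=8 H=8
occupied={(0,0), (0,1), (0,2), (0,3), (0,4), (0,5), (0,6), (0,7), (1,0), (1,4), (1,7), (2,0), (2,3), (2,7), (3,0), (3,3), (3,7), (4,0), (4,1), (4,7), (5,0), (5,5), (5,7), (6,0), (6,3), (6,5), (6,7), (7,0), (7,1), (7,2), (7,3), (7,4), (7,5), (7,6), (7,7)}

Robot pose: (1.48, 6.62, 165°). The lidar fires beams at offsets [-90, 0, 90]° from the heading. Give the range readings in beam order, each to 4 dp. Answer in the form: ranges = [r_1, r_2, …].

ranges = [0.3934, 0.4969, 1.6771]

beam 1: φ=-90°, α=75°
  cosα=0.2588 sinα=0.9659 | (1,6) | tMaxX 2.0091 tMaxY 0.3934 | tΔX 3.8637 tΔY 1.0353
    t=0.3934 [y] (1,7) — stop
  → r_1 = 0.3934
beam 2: φ=0°, α=165°
  cosα=-0.9659 sinα=0.2588 | (1,6) | tMaxX 0.4969 tMaxY 1.4682 | tΔX 1.0353 tΔY 3.8637
    t=0.4969 [x] (0,6) — stop
  → r_2 = 0.4969
beam 3: φ=90°, α=255°
  cosα=-0.2588 sinα=-0.9659 | (1,6) | tMaxX 1.8546 tMaxY 0.6419 | tΔX 3.8637 tΔY 1.0353
    t=0.6419 [y] (1,5)
    t=1.6771 [y] (1,4) — stop
  → r_3 = 1.6771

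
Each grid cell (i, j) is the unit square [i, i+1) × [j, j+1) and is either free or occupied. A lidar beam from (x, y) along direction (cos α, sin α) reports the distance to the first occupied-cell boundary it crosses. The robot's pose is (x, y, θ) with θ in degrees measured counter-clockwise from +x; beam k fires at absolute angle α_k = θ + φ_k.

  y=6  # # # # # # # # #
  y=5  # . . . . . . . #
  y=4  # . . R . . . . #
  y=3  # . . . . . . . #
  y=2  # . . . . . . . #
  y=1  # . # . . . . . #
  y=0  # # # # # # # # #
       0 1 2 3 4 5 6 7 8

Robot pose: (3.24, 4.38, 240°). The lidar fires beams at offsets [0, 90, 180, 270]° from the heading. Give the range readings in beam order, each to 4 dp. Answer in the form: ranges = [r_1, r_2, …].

beam 1: φ=0°, α=240°
  cosα=-0.5000 sinα=-0.8660 | (3,4) | tMaxX 0.4800 tMaxY 0.4388 | tΔX 2.0000 tΔY 1.1547
    t=0.4388 [y] (3,3)
    t=0.4800 [x] (2,3)
    t=1.5935 [y] (2,2)
    t=2.4800 [x] (1,2)
    t=2.7482 [y] (1,1)
    t=3.9029 [y] (1,0) — stop
  → r_1 = 3.9029
beam 2: φ=90°, α=330°
  cosα=0.8660 sinα=-0.5000 | (3,4) | tMaxX 0.8776 tMaxY 0.7600 | tΔX 1.1547 tΔY 2.0000
    t=0.7600 [y] (3,3)
    t=0.8776 [x] (4,3)
    t=2.0323 [x] (5,3)
    t=2.7600 [y] (5,2)
    t=3.1870 [x] (6,2)
    t=4.3417 [x] (7,2)
    t=4.7600 [y] (7,1)
    t=5.4964 [x] (8,1) — stop
  → r_2 = 5.4964
beam 3: φ=180°, α=60°
  cosα=0.5000 sinα=0.8660 | (3,4) | tMaxX 1.5200 tMaxY 0.7159 | tΔX 2.0000 tΔY 1.1547
    t=0.7159 [y] (3,5)
    t=1.5200 [x] (4,5)
    t=1.8706 [y] (4,6) — stop
  → r_3 = 1.8706
beam 4: φ=270°, α=150°
  cosα=-0.8660 sinα=0.5000 | (3,4) | tMaxX 0.2771 tMaxY 1.2400 | tΔX 1.1547 tΔY 2.0000
    t=0.2771 [x] (2,4)
    t=1.2400 [y] (2,5)
    t=1.4318 [x] (1,5)
    t=2.5865 [x] (0,5) — stop
  → r_4 = 2.5865

ranges = [3.9029, 5.4964, 1.8706, 2.5865]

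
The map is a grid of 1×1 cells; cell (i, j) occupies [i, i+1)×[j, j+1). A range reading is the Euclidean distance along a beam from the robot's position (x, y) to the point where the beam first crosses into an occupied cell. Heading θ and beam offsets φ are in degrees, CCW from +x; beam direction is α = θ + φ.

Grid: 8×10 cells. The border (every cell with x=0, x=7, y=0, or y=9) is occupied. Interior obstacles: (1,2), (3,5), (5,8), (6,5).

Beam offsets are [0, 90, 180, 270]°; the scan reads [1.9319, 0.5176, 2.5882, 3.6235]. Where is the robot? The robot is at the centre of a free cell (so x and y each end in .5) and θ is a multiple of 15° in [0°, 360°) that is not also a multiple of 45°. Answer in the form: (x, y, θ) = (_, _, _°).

(x, y, θ) = (4.5, 1.5, 195°)

Enumerate (i+0.5, j+0.5, θ) over the 44 free cells and 16 admissible headings. For each, cast all 4 beams and compare to the given ranges.
  (3.5, 1.5, 105°): beam 1 = 7.7646 ≠ 1.9319 ✗
  (4.5, 8.5, 330°): beam 1 = 0.5774 ≠ 1.9319 ✗
  (3.5, 7.5, 285°): beam 1 = 1.5529 ≠ 1.9319 ✗
  (1.5, 6.5, 30°): beam 1 = 4.0415 ≠ 1.9319 ✗
  …
  (4.5, 1.5, 195°): r_1=1.9319, r_2=0.5176, r_3=2.5882, r_4=3.6235 — all match ✓
Unique over the lattice → pose = (4.5, 1.5, 195°).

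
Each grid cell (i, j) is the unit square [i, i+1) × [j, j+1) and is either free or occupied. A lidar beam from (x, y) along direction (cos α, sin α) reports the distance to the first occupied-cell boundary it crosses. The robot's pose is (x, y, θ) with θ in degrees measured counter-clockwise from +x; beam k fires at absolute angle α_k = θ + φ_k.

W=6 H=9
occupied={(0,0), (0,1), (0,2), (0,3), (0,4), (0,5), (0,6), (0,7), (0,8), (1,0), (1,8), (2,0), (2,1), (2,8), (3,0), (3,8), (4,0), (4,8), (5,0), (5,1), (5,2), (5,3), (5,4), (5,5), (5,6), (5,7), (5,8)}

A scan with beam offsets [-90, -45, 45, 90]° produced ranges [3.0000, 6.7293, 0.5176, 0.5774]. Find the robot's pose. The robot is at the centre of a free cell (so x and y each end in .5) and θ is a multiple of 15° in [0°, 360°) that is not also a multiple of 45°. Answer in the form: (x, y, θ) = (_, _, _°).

The pose lattice has 27·16 = 432 candidates. Test each by forward raycasting.
  (1.5, 7.5, 105°): beam 1 = 1.9319 ≠ 3.0000 ✗
  (4.5, 4.5, 330°): beam 2 = 1.9319 ≠ 6.7293 ✗
  (4.5, 5.5, 150°): beam 1 = 1.0000 ≠ 3.0000 ✗
  (3.5, 3.5, 345°): beam 1 = 1.9319 ≠ 3.0000 ✗
  …
  (3.5, 1.5, 150°): r_1=3.0000, r_2=6.7293, r_3=0.5176, r_4=0.5774 — all match ✓
No second candidate reproduces the full scan.

(x, y, θ) = (3.5, 1.5, 150°)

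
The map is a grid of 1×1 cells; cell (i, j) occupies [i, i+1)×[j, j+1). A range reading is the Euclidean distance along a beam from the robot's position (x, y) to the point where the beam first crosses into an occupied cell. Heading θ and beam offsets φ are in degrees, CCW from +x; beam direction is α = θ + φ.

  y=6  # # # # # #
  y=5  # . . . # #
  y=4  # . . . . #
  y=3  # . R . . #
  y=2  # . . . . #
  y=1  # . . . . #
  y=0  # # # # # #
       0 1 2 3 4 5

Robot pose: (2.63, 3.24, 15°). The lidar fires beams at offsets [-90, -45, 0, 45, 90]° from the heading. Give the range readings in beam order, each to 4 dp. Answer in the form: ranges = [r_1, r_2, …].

beam 1: φ=-90°, α=285°
  direction (0.2588, -0.9659); cell (2,3); t to first gridline: x 1.4296, y 0.2485 (then +3.8637 / +1.0353)
    (2,2) via y @ 0.2485
    (2,1) via y @ 1.2837
    (3,1) via x @ 1.4296
    (3,0) via y @ 2.3190  # hit
  → r_1 = 2.3190
beam 2: φ=-45°, α=330°
  direction (0.8660, -0.5000); cell (2,3); t to first gridline: x 0.4272, y 0.4800 (then +1.1547 / +2.0000)
    (3,3) via x @ 0.4272
    (3,2) via y @ 0.4800
    (4,2) via x @ 1.5819
    (4,1) via y @ 2.4800
    (5,1) via x @ 2.7366  # hit
  → r_2 = 2.7366
beam 3: φ=0°, α=15°
  direction (0.9659, 0.2588); cell (2,3); t to first gridline: x 0.3831, y 2.9364 (then +1.0353 / +3.8637)
    (3,3) via x @ 0.3831
    (4,3) via x @ 1.4183
    (5,3) via x @ 2.4536  # hit
  → r_3 = 2.4536
beam 4: φ=45°, α=60°
  direction (0.5000, 0.8660); cell (2,3); t to first gridline: x 0.7400, y 0.8776 (then +2.0000 / +1.1547)
    (3,3) via x @ 0.7400
    (3,4) via y @ 0.8776
    (3,5) via y @ 2.0323
    (4,5) via x @ 2.7400  # hit
  → r_4 = 2.7400
beam 5: φ=90°, α=105°
  direction (-0.2588, 0.9659); cell (2,3); t to first gridline: x 2.4341, y 0.7868 (then +3.8637 / +1.0353)
    (2,4) via y @ 0.7868
    (2,5) via y @ 1.8221
    (1,5) via x @ 2.4341
    (1,6) via y @ 2.8574  # hit
  → r_5 = 2.8574

ranges = [2.3190, 2.7366, 2.4536, 2.7400, 2.8574]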